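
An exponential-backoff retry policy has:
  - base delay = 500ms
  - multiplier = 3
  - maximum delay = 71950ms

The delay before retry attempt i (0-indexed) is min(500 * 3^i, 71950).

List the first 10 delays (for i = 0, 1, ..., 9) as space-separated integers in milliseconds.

Computing each delay:
  i=0: min(500*3^0, 71950) = 500
  i=1: min(500*3^1, 71950) = 1500
  i=2: min(500*3^2, 71950) = 4500
  i=3: min(500*3^3, 71950) = 13500
  i=4: min(500*3^4, 71950) = 40500
  i=5: min(500*3^5, 71950) = 71950
  i=6: min(500*3^6, 71950) = 71950
  i=7: min(500*3^7, 71950) = 71950
  i=8: min(500*3^8, 71950) = 71950
  i=9: min(500*3^9, 71950) = 71950

Answer: 500 1500 4500 13500 40500 71950 71950 71950 71950 71950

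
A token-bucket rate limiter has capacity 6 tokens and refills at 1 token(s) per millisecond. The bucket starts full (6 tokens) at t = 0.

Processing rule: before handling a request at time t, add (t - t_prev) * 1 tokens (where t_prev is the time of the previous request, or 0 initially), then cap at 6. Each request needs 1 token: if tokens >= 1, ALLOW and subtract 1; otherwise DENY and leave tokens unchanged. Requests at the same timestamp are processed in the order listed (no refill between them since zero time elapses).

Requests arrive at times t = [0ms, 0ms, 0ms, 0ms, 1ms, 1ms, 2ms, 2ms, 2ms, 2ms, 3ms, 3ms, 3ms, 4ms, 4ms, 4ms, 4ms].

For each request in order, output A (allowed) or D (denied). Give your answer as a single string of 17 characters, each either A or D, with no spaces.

Answer: AAAAAAAADDADDADDD

Derivation:
Simulating step by step:
  req#1 t=0ms: ALLOW
  req#2 t=0ms: ALLOW
  req#3 t=0ms: ALLOW
  req#4 t=0ms: ALLOW
  req#5 t=1ms: ALLOW
  req#6 t=1ms: ALLOW
  req#7 t=2ms: ALLOW
  req#8 t=2ms: ALLOW
  req#9 t=2ms: DENY
  req#10 t=2ms: DENY
  req#11 t=3ms: ALLOW
  req#12 t=3ms: DENY
  req#13 t=3ms: DENY
  req#14 t=4ms: ALLOW
  req#15 t=4ms: DENY
  req#16 t=4ms: DENY
  req#17 t=4ms: DENY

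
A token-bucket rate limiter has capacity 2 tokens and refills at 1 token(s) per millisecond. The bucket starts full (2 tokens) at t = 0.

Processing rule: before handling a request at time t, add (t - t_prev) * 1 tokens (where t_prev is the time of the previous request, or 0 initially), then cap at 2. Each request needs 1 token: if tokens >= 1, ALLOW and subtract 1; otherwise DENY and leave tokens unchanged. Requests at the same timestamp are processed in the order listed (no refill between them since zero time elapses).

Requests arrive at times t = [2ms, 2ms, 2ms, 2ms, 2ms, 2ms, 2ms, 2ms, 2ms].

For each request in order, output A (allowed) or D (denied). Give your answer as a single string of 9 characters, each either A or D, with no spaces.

Answer: AADDDDDDD

Derivation:
Simulating step by step:
  req#1 t=2ms: ALLOW
  req#2 t=2ms: ALLOW
  req#3 t=2ms: DENY
  req#4 t=2ms: DENY
  req#5 t=2ms: DENY
  req#6 t=2ms: DENY
  req#7 t=2ms: DENY
  req#8 t=2ms: DENY
  req#9 t=2ms: DENY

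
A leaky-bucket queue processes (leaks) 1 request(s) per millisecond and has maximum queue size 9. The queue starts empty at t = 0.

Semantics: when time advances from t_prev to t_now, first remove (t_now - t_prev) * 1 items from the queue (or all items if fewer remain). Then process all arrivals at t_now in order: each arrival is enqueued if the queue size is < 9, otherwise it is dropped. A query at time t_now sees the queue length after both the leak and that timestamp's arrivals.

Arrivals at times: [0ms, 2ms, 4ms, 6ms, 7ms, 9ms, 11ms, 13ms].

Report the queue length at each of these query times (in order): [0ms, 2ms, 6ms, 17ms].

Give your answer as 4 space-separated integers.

Queue lengths at query times:
  query t=0ms: backlog = 1
  query t=2ms: backlog = 1
  query t=6ms: backlog = 1
  query t=17ms: backlog = 0

Answer: 1 1 1 0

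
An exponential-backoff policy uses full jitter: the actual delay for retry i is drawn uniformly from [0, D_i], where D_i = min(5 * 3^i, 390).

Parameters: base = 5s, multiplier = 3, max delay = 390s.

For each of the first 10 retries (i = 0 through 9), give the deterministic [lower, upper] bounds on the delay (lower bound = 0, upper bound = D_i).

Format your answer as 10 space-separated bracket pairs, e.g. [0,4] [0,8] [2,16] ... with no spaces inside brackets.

Answer: [0,5] [0,15] [0,45] [0,135] [0,390] [0,390] [0,390] [0,390] [0,390] [0,390]

Derivation:
Computing bounds per retry:
  i=0: D_i=min(5*3^0,390)=5, bounds=[0,5]
  i=1: D_i=min(5*3^1,390)=15, bounds=[0,15]
  i=2: D_i=min(5*3^2,390)=45, bounds=[0,45]
  i=3: D_i=min(5*3^3,390)=135, bounds=[0,135]
  i=4: D_i=min(5*3^4,390)=390, bounds=[0,390]
  i=5: D_i=min(5*3^5,390)=390, bounds=[0,390]
  i=6: D_i=min(5*3^6,390)=390, bounds=[0,390]
  i=7: D_i=min(5*3^7,390)=390, bounds=[0,390]
  i=8: D_i=min(5*3^8,390)=390, bounds=[0,390]
  i=9: D_i=min(5*3^9,390)=390, bounds=[0,390]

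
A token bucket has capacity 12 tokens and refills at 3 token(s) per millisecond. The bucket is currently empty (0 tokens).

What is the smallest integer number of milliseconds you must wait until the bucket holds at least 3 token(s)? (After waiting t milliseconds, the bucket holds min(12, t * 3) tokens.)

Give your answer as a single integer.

Need t * 3 >= 3, so t >= 3/3.
Smallest integer t = ceil(3/3) = 1.

Answer: 1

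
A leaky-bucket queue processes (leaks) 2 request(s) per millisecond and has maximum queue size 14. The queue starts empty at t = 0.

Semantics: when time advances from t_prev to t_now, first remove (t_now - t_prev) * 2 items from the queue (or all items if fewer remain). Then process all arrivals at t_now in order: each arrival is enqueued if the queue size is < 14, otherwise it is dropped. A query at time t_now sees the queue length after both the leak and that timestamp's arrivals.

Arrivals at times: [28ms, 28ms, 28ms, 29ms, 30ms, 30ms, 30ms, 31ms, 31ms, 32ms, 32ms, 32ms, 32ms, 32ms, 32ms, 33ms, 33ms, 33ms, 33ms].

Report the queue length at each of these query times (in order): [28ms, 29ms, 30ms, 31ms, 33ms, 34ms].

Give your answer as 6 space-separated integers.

Answer: 3 2 3 3 9 7

Derivation:
Queue lengths at query times:
  query t=28ms: backlog = 3
  query t=29ms: backlog = 2
  query t=30ms: backlog = 3
  query t=31ms: backlog = 3
  query t=33ms: backlog = 9
  query t=34ms: backlog = 7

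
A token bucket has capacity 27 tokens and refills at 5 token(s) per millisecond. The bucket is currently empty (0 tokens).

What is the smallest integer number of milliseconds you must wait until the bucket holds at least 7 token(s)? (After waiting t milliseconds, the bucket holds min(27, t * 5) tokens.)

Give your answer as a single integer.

Answer: 2

Derivation:
Need t * 5 >= 7, so t >= 7/5.
Smallest integer t = ceil(7/5) = 2.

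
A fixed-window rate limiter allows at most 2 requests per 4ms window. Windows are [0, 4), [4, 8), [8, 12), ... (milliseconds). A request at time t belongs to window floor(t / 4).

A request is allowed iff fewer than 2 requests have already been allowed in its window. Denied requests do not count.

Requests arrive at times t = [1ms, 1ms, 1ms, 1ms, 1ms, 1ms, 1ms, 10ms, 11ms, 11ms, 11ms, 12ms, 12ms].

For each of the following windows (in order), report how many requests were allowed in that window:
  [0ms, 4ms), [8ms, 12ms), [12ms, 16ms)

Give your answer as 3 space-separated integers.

Processing requests:
  req#1 t=1ms (window 0): ALLOW
  req#2 t=1ms (window 0): ALLOW
  req#3 t=1ms (window 0): DENY
  req#4 t=1ms (window 0): DENY
  req#5 t=1ms (window 0): DENY
  req#6 t=1ms (window 0): DENY
  req#7 t=1ms (window 0): DENY
  req#8 t=10ms (window 2): ALLOW
  req#9 t=11ms (window 2): ALLOW
  req#10 t=11ms (window 2): DENY
  req#11 t=11ms (window 2): DENY
  req#12 t=12ms (window 3): ALLOW
  req#13 t=12ms (window 3): ALLOW

Allowed counts by window: 2 2 2

Answer: 2 2 2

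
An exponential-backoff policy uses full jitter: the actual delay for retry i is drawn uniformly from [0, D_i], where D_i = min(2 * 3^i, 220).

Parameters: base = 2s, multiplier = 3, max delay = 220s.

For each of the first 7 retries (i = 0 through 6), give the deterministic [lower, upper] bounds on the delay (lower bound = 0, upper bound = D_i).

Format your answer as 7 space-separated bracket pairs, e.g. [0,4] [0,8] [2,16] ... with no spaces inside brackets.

Computing bounds per retry:
  i=0: D_i=min(2*3^0,220)=2, bounds=[0,2]
  i=1: D_i=min(2*3^1,220)=6, bounds=[0,6]
  i=2: D_i=min(2*3^2,220)=18, bounds=[0,18]
  i=3: D_i=min(2*3^3,220)=54, bounds=[0,54]
  i=4: D_i=min(2*3^4,220)=162, bounds=[0,162]
  i=5: D_i=min(2*3^5,220)=220, bounds=[0,220]
  i=6: D_i=min(2*3^6,220)=220, bounds=[0,220]

Answer: [0,2] [0,6] [0,18] [0,54] [0,162] [0,220] [0,220]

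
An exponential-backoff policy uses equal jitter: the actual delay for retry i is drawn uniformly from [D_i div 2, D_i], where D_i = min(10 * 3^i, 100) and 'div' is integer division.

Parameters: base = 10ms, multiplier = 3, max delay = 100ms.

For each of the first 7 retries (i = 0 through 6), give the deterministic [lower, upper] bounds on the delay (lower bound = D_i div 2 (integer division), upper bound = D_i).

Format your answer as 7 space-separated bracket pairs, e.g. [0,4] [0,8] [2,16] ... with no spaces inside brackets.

Answer: [5,10] [15,30] [45,90] [50,100] [50,100] [50,100] [50,100]

Derivation:
Computing bounds per retry:
  i=0: D_i=min(10*3^0,100)=10, bounds=[5,10]
  i=1: D_i=min(10*3^1,100)=30, bounds=[15,30]
  i=2: D_i=min(10*3^2,100)=90, bounds=[45,90]
  i=3: D_i=min(10*3^3,100)=100, bounds=[50,100]
  i=4: D_i=min(10*3^4,100)=100, bounds=[50,100]
  i=5: D_i=min(10*3^5,100)=100, bounds=[50,100]
  i=6: D_i=min(10*3^6,100)=100, bounds=[50,100]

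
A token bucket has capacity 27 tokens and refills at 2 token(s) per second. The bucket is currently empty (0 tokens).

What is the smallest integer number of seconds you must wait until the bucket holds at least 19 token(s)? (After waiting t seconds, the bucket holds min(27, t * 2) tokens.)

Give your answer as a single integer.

Answer: 10

Derivation:
Need t * 2 >= 19, so t >= 19/2.
Smallest integer t = ceil(19/2) = 10.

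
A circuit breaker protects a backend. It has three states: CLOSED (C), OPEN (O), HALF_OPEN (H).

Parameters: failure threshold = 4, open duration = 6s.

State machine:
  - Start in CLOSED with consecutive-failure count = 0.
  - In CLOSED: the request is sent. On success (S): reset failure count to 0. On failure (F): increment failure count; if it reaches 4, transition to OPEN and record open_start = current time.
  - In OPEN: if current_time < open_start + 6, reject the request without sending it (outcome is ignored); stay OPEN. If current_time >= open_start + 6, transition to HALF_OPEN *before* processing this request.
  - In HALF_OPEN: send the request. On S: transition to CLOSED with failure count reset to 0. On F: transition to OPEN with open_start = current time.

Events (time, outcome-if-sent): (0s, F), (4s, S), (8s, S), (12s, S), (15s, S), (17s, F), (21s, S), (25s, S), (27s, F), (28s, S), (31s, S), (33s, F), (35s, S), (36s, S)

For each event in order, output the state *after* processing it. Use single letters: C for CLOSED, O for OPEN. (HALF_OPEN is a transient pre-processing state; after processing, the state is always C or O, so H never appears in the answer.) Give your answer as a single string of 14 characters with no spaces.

Answer: CCCCCCCCCCCCCC

Derivation:
State after each event:
  event#1 t=0s outcome=F: state=CLOSED
  event#2 t=4s outcome=S: state=CLOSED
  event#3 t=8s outcome=S: state=CLOSED
  event#4 t=12s outcome=S: state=CLOSED
  event#5 t=15s outcome=S: state=CLOSED
  event#6 t=17s outcome=F: state=CLOSED
  event#7 t=21s outcome=S: state=CLOSED
  event#8 t=25s outcome=S: state=CLOSED
  event#9 t=27s outcome=F: state=CLOSED
  event#10 t=28s outcome=S: state=CLOSED
  event#11 t=31s outcome=S: state=CLOSED
  event#12 t=33s outcome=F: state=CLOSED
  event#13 t=35s outcome=S: state=CLOSED
  event#14 t=36s outcome=S: state=CLOSED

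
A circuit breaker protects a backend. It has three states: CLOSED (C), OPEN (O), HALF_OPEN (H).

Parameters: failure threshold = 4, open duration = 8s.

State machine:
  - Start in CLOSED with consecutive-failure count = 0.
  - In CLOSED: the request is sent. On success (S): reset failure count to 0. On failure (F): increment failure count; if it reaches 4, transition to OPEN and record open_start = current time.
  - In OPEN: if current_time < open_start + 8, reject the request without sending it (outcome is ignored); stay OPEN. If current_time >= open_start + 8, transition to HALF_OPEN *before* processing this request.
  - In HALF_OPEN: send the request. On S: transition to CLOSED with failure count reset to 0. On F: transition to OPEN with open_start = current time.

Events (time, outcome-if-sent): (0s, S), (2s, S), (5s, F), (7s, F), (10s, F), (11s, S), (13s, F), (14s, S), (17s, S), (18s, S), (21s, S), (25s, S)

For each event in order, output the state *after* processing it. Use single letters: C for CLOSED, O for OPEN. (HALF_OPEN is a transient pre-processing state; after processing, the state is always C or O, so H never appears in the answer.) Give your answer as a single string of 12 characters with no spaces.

State after each event:
  event#1 t=0s outcome=S: state=CLOSED
  event#2 t=2s outcome=S: state=CLOSED
  event#3 t=5s outcome=F: state=CLOSED
  event#4 t=7s outcome=F: state=CLOSED
  event#5 t=10s outcome=F: state=CLOSED
  event#6 t=11s outcome=S: state=CLOSED
  event#7 t=13s outcome=F: state=CLOSED
  event#8 t=14s outcome=S: state=CLOSED
  event#9 t=17s outcome=S: state=CLOSED
  event#10 t=18s outcome=S: state=CLOSED
  event#11 t=21s outcome=S: state=CLOSED
  event#12 t=25s outcome=S: state=CLOSED

Answer: CCCCCCCCCCCC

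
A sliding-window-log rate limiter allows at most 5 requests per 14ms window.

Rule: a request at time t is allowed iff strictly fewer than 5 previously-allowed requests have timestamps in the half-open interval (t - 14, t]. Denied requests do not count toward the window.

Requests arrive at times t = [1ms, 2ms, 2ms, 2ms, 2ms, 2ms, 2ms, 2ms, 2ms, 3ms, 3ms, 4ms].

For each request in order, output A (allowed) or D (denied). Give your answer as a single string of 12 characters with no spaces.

Tracking allowed requests in the window:
  req#1 t=1ms: ALLOW
  req#2 t=2ms: ALLOW
  req#3 t=2ms: ALLOW
  req#4 t=2ms: ALLOW
  req#5 t=2ms: ALLOW
  req#6 t=2ms: DENY
  req#7 t=2ms: DENY
  req#8 t=2ms: DENY
  req#9 t=2ms: DENY
  req#10 t=3ms: DENY
  req#11 t=3ms: DENY
  req#12 t=4ms: DENY

Answer: AAAAADDDDDDD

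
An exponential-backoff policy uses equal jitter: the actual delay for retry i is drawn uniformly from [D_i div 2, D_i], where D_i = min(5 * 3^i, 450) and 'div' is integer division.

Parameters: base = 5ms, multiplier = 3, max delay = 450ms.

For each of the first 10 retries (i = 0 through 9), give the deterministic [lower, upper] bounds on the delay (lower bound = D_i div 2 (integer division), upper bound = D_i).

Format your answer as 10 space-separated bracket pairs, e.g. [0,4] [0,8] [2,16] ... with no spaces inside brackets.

Answer: [2,5] [7,15] [22,45] [67,135] [202,405] [225,450] [225,450] [225,450] [225,450] [225,450]

Derivation:
Computing bounds per retry:
  i=0: D_i=min(5*3^0,450)=5, bounds=[2,5]
  i=1: D_i=min(5*3^1,450)=15, bounds=[7,15]
  i=2: D_i=min(5*3^2,450)=45, bounds=[22,45]
  i=3: D_i=min(5*3^3,450)=135, bounds=[67,135]
  i=4: D_i=min(5*3^4,450)=405, bounds=[202,405]
  i=5: D_i=min(5*3^5,450)=450, bounds=[225,450]
  i=6: D_i=min(5*3^6,450)=450, bounds=[225,450]
  i=7: D_i=min(5*3^7,450)=450, bounds=[225,450]
  i=8: D_i=min(5*3^8,450)=450, bounds=[225,450]
  i=9: D_i=min(5*3^9,450)=450, bounds=[225,450]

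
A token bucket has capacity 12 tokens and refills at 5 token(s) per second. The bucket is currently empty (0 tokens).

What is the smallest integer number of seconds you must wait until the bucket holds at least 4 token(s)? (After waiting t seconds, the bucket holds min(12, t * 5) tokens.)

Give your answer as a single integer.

Need t * 5 >= 4, so t >= 4/5.
Smallest integer t = ceil(4/5) = 1.

Answer: 1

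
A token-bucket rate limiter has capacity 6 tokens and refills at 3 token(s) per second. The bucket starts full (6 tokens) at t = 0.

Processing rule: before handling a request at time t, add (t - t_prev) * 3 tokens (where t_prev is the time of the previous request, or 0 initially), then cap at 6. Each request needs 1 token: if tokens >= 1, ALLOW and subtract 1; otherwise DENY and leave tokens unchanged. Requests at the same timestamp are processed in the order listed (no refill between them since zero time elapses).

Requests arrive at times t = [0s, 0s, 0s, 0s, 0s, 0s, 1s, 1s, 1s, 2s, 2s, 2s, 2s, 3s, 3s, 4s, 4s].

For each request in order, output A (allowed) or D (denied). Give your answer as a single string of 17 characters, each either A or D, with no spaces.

Simulating step by step:
  req#1 t=0s: ALLOW
  req#2 t=0s: ALLOW
  req#3 t=0s: ALLOW
  req#4 t=0s: ALLOW
  req#5 t=0s: ALLOW
  req#6 t=0s: ALLOW
  req#7 t=1s: ALLOW
  req#8 t=1s: ALLOW
  req#9 t=1s: ALLOW
  req#10 t=2s: ALLOW
  req#11 t=2s: ALLOW
  req#12 t=2s: ALLOW
  req#13 t=2s: DENY
  req#14 t=3s: ALLOW
  req#15 t=3s: ALLOW
  req#16 t=4s: ALLOW
  req#17 t=4s: ALLOW

Answer: AAAAAAAAAAAADAAAA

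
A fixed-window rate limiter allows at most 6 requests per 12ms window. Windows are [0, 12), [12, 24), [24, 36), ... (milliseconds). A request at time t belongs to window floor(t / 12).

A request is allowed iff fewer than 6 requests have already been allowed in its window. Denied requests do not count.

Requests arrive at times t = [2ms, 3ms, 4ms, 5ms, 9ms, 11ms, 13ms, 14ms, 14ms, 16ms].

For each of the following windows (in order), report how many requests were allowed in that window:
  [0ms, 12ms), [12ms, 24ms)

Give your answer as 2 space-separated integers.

Processing requests:
  req#1 t=2ms (window 0): ALLOW
  req#2 t=3ms (window 0): ALLOW
  req#3 t=4ms (window 0): ALLOW
  req#4 t=5ms (window 0): ALLOW
  req#5 t=9ms (window 0): ALLOW
  req#6 t=11ms (window 0): ALLOW
  req#7 t=13ms (window 1): ALLOW
  req#8 t=14ms (window 1): ALLOW
  req#9 t=14ms (window 1): ALLOW
  req#10 t=16ms (window 1): ALLOW

Allowed counts by window: 6 4

Answer: 6 4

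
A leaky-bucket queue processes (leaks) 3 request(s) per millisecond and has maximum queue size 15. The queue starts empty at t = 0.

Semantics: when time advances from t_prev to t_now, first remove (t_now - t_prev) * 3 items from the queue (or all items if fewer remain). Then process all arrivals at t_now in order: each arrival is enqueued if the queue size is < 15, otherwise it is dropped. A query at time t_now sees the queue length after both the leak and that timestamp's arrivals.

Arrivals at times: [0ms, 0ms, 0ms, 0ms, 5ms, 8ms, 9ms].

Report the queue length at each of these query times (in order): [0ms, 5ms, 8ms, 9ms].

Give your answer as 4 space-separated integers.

Answer: 4 1 1 1

Derivation:
Queue lengths at query times:
  query t=0ms: backlog = 4
  query t=5ms: backlog = 1
  query t=8ms: backlog = 1
  query t=9ms: backlog = 1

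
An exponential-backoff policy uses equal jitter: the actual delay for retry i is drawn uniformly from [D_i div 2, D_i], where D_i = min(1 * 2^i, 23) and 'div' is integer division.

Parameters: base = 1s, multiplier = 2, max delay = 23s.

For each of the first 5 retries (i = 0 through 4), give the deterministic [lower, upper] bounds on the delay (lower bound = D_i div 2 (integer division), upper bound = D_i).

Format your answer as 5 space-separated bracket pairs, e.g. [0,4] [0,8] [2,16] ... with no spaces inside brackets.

Answer: [0,1] [1,2] [2,4] [4,8] [8,16]

Derivation:
Computing bounds per retry:
  i=0: D_i=min(1*2^0,23)=1, bounds=[0,1]
  i=1: D_i=min(1*2^1,23)=2, bounds=[1,2]
  i=2: D_i=min(1*2^2,23)=4, bounds=[2,4]
  i=3: D_i=min(1*2^3,23)=8, bounds=[4,8]
  i=4: D_i=min(1*2^4,23)=16, bounds=[8,16]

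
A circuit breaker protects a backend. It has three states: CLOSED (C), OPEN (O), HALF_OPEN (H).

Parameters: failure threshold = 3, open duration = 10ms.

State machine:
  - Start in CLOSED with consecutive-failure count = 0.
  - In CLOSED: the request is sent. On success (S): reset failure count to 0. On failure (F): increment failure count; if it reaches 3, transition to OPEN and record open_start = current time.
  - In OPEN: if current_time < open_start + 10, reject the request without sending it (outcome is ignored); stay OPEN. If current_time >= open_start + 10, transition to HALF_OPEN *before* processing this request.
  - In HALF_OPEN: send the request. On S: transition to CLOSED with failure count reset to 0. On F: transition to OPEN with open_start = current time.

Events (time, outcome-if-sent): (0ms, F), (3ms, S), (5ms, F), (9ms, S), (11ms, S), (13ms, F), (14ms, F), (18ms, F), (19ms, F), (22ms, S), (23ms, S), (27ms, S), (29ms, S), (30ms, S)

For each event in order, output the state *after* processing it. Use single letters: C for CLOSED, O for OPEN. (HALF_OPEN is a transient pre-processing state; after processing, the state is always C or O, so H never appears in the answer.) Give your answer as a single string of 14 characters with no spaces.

State after each event:
  event#1 t=0ms outcome=F: state=CLOSED
  event#2 t=3ms outcome=S: state=CLOSED
  event#3 t=5ms outcome=F: state=CLOSED
  event#4 t=9ms outcome=S: state=CLOSED
  event#5 t=11ms outcome=S: state=CLOSED
  event#6 t=13ms outcome=F: state=CLOSED
  event#7 t=14ms outcome=F: state=CLOSED
  event#8 t=18ms outcome=F: state=OPEN
  event#9 t=19ms outcome=F: state=OPEN
  event#10 t=22ms outcome=S: state=OPEN
  event#11 t=23ms outcome=S: state=OPEN
  event#12 t=27ms outcome=S: state=OPEN
  event#13 t=29ms outcome=S: state=CLOSED
  event#14 t=30ms outcome=S: state=CLOSED

Answer: CCCCCCCOOOOOCC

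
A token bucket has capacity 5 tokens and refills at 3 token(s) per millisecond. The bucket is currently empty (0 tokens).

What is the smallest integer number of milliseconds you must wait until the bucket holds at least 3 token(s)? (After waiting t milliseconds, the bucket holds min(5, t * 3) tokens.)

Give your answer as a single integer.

Answer: 1

Derivation:
Need t * 3 >= 3, so t >= 3/3.
Smallest integer t = ceil(3/3) = 1.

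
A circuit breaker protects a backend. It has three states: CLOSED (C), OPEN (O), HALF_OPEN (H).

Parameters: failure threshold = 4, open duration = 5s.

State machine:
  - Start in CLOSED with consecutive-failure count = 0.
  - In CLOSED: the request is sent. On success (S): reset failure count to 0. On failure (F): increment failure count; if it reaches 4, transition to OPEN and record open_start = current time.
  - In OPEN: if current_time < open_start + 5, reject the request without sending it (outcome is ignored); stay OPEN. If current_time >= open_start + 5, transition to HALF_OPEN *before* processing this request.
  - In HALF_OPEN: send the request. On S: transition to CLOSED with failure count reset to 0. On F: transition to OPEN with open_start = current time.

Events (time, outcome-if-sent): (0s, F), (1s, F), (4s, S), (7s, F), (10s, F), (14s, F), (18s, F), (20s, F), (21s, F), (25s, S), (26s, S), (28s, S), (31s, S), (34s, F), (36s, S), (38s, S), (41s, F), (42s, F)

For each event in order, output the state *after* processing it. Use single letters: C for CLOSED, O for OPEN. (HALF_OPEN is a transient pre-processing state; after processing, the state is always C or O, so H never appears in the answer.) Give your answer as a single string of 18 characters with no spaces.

Answer: CCCCCCOOOCCCCCCCCC

Derivation:
State after each event:
  event#1 t=0s outcome=F: state=CLOSED
  event#2 t=1s outcome=F: state=CLOSED
  event#3 t=4s outcome=S: state=CLOSED
  event#4 t=7s outcome=F: state=CLOSED
  event#5 t=10s outcome=F: state=CLOSED
  event#6 t=14s outcome=F: state=CLOSED
  event#7 t=18s outcome=F: state=OPEN
  event#8 t=20s outcome=F: state=OPEN
  event#9 t=21s outcome=F: state=OPEN
  event#10 t=25s outcome=S: state=CLOSED
  event#11 t=26s outcome=S: state=CLOSED
  event#12 t=28s outcome=S: state=CLOSED
  event#13 t=31s outcome=S: state=CLOSED
  event#14 t=34s outcome=F: state=CLOSED
  event#15 t=36s outcome=S: state=CLOSED
  event#16 t=38s outcome=S: state=CLOSED
  event#17 t=41s outcome=F: state=CLOSED
  event#18 t=42s outcome=F: state=CLOSED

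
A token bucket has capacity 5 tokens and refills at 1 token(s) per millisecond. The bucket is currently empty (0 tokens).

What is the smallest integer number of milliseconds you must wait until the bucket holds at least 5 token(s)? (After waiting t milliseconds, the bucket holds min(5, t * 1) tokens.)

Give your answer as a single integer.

Answer: 5

Derivation:
Need t * 1 >= 5, so t >= 5/1.
Smallest integer t = ceil(5/1) = 5.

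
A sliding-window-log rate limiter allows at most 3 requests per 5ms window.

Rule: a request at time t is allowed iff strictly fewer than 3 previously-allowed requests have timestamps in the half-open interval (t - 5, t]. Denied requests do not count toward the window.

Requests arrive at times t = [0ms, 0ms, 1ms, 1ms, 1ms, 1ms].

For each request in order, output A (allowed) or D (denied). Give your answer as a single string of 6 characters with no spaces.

Tracking allowed requests in the window:
  req#1 t=0ms: ALLOW
  req#2 t=0ms: ALLOW
  req#3 t=1ms: ALLOW
  req#4 t=1ms: DENY
  req#5 t=1ms: DENY
  req#6 t=1ms: DENY

Answer: AAADDD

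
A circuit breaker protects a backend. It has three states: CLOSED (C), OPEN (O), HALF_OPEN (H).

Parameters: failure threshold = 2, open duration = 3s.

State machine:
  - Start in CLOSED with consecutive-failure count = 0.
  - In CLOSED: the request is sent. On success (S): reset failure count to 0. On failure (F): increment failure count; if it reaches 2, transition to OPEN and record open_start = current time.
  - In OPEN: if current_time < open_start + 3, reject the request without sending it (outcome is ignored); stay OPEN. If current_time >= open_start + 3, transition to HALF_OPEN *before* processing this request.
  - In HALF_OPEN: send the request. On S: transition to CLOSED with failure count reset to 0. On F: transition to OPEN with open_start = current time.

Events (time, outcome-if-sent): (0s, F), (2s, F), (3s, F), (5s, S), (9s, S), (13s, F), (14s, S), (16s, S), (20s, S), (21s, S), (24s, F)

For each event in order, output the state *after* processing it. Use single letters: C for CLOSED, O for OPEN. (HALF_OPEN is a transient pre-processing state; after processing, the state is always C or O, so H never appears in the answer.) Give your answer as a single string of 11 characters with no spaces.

State after each event:
  event#1 t=0s outcome=F: state=CLOSED
  event#2 t=2s outcome=F: state=OPEN
  event#3 t=3s outcome=F: state=OPEN
  event#4 t=5s outcome=S: state=CLOSED
  event#5 t=9s outcome=S: state=CLOSED
  event#6 t=13s outcome=F: state=CLOSED
  event#7 t=14s outcome=S: state=CLOSED
  event#8 t=16s outcome=S: state=CLOSED
  event#9 t=20s outcome=S: state=CLOSED
  event#10 t=21s outcome=S: state=CLOSED
  event#11 t=24s outcome=F: state=CLOSED

Answer: COOCCCCCCCC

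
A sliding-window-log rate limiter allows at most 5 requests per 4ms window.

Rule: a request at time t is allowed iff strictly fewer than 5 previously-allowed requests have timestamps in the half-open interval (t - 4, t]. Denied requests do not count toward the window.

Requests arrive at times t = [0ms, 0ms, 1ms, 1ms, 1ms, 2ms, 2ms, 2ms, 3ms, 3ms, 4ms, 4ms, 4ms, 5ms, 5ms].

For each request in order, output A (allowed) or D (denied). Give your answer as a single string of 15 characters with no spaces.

Tracking allowed requests in the window:
  req#1 t=0ms: ALLOW
  req#2 t=0ms: ALLOW
  req#3 t=1ms: ALLOW
  req#4 t=1ms: ALLOW
  req#5 t=1ms: ALLOW
  req#6 t=2ms: DENY
  req#7 t=2ms: DENY
  req#8 t=2ms: DENY
  req#9 t=3ms: DENY
  req#10 t=3ms: DENY
  req#11 t=4ms: ALLOW
  req#12 t=4ms: ALLOW
  req#13 t=4ms: DENY
  req#14 t=5ms: ALLOW
  req#15 t=5ms: ALLOW

Answer: AAAAADDDDDAADAA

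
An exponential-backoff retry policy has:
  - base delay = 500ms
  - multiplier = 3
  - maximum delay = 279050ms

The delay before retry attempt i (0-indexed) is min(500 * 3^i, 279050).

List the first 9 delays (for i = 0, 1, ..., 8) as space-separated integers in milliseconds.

Answer: 500 1500 4500 13500 40500 121500 279050 279050 279050

Derivation:
Computing each delay:
  i=0: min(500*3^0, 279050) = 500
  i=1: min(500*3^1, 279050) = 1500
  i=2: min(500*3^2, 279050) = 4500
  i=3: min(500*3^3, 279050) = 13500
  i=4: min(500*3^4, 279050) = 40500
  i=5: min(500*3^5, 279050) = 121500
  i=6: min(500*3^6, 279050) = 279050
  i=7: min(500*3^7, 279050) = 279050
  i=8: min(500*3^8, 279050) = 279050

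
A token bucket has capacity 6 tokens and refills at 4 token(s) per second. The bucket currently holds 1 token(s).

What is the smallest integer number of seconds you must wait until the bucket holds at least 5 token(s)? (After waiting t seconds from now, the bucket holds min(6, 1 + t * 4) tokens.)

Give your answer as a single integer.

Need 1 + t * 4 >= 5, so t >= 4/4.
Smallest integer t = ceil(4/4) = 1.

Answer: 1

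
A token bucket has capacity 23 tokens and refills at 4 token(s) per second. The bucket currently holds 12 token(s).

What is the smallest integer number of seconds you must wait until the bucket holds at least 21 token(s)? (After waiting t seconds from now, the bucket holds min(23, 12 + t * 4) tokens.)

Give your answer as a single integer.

Answer: 3

Derivation:
Need 12 + t * 4 >= 21, so t >= 9/4.
Smallest integer t = ceil(9/4) = 3.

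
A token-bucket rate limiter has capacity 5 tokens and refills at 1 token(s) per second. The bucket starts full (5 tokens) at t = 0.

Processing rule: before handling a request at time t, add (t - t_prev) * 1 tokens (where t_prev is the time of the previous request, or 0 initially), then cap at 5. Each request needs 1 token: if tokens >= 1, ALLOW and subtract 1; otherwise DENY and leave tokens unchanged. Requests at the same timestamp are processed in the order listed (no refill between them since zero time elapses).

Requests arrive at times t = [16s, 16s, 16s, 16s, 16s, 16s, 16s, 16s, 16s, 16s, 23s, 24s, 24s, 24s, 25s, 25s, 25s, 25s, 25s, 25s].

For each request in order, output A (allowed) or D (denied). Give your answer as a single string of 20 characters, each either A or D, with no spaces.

Answer: AAAAADDDDDAAAAAAADDD

Derivation:
Simulating step by step:
  req#1 t=16s: ALLOW
  req#2 t=16s: ALLOW
  req#3 t=16s: ALLOW
  req#4 t=16s: ALLOW
  req#5 t=16s: ALLOW
  req#6 t=16s: DENY
  req#7 t=16s: DENY
  req#8 t=16s: DENY
  req#9 t=16s: DENY
  req#10 t=16s: DENY
  req#11 t=23s: ALLOW
  req#12 t=24s: ALLOW
  req#13 t=24s: ALLOW
  req#14 t=24s: ALLOW
  req#15 t=25s: ALLOW
  req#16 t=25s: ALLOW
  req#17 t=25s: ALLOW
  req#18 t=25s: DENY
  req#19 t=25s: DENY
  req#20 t=25s: DENY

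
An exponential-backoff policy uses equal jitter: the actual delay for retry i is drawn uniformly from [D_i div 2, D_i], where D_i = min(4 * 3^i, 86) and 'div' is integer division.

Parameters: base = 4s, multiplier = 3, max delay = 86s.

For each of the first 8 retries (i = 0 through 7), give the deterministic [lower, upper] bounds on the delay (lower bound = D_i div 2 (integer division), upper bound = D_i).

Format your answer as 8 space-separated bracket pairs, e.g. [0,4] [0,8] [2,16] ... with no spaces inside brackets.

Computing bounds per retry:
  i=0: D_i=min(4*3^0,86)=4, bounds=[2,4]
  i=1: D_i=min(4*3^1,86)=12, bounds=[6,12]
  i=2: D_i=min(4*3^2,86)=36, bounds=[18,36]
  i=3: D_i=min(4*3^3,86)=86, bounds=[43,86]
  i=4: D_i=min(4*3^4,86)=86, bounds=[43,86]
  i=5: D_i=min(4*3^5,86)=86, bounds=[43,86]
  i=6: D_i=min(4*3^6,86)=86, bounds=[43,86]
  i=7: D_i=min(4*3^7,86)=86, bounds=[43,86]

Answer: [2,4] [6,12] [18,36] [43,86] [43,86] [43,86] [43,86] [43,86]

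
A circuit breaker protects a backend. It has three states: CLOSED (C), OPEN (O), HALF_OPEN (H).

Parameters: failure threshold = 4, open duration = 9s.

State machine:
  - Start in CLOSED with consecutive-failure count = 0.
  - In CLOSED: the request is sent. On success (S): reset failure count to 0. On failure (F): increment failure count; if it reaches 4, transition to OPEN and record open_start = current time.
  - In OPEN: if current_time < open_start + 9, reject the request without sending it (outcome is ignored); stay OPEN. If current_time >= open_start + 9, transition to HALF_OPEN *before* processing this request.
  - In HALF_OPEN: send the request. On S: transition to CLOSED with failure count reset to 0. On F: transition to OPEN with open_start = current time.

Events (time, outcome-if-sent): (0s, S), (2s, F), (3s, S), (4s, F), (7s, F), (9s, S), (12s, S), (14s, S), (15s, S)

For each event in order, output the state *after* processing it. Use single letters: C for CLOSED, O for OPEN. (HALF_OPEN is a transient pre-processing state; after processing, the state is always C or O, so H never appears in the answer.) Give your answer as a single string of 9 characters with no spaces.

Answer: CCCCCCCCC

Derivation:
State after each event:
  event#1 t=0s outcome=S: state=CLOSED
  event#2 t=2s outcome=F: state=CLOSED
  event#3 t=3s outcome=S: state=CLOSED
  event#4 t=4s outcome=F: state=CLOSED
  event#5 t=7s outcome=F: state=CLOSED
  event#6 t=9s outcome=S: state=CLOSED
  event#7 t=12s outcome=S: state=CLOSED
  event#8 t=14s outcome=S: state=CLOSED
  event#9 t=15s outcome=S: state=CLOSED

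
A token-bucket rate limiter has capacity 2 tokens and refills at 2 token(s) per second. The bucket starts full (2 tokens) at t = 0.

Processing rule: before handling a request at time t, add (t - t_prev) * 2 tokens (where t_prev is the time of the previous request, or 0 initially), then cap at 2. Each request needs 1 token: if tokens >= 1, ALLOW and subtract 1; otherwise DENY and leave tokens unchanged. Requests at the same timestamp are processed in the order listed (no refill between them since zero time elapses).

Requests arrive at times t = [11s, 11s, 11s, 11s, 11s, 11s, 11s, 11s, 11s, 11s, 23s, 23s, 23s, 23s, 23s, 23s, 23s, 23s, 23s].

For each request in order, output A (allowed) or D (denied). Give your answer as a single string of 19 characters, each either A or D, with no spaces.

Answer: AADDDDDDDDAADDDDDDD

Derivation:
Simulating step by step:
  req#1 t=11s: ALLOW
  req#2 t=11s: ALLOW
  req#3 t=11s: DENY
  req#4 t=11s: DENY
  req#5 t=11s: DENY
  req#6 t=11s: DENY
  req#7 t=11s: DENY
  req#8 t=11s: DENY
  req#9 t=11s: DENY
  req#10 t=11s: DENY
  req#11 t=23s: ALLOW
  req#12 t=23s: ALLOW
  req#13 t=23s: DENY
  req#14 t=23s: DENY
  req#15 t=23s: DENY
  req#16 t=23s: DENY
  req#17 t=23s: DENY
  req#18 t=23s: DENY
  req#19 t=23s: DENY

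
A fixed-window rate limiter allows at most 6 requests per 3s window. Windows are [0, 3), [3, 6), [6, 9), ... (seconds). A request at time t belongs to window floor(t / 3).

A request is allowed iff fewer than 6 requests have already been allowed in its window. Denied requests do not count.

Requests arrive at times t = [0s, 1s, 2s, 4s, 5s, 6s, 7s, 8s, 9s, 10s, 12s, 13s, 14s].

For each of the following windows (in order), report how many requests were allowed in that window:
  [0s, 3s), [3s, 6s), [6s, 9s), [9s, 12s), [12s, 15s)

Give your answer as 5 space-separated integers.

Answer: 3 2 3 2 3

Derivation:
Processing requests:
  req#1 t=0s (window 0): ALLOW
  req#2 t=1s (window 0): ALLOW
  req#3 t=2s (window 0): ALLOW
  req#4 t=4s (window 1): ALLOW
  req#5 t=5s (window 1): ALLOW
  req#6 t=6s (window 2): ALLOW
  req#7 t=7s (window 2): ALLOW
  req#8 t=8s (window 2): ALLOW
  req#9 t=9s (window 3): ALLOW
  req#10 t=10s (window 3): ALLOW
  req#11 t=12s (window 4): ALLOW
  req#12 t=13s (window 4): ALLOW
  req#13 t=14s (window 4): ALLOW

Allowed counts by window: 3 2 3 2 3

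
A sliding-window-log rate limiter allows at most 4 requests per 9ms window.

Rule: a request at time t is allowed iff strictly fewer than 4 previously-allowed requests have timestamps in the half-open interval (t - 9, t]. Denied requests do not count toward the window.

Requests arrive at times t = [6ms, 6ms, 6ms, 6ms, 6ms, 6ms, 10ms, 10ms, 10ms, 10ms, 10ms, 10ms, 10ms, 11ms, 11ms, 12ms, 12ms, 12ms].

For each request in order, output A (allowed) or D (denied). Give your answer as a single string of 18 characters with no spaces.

Tracking allowed requests in the window:
  req#1 t=6ms: ALLOW
  req#2 t=6ms: ALLOW
  req#3 t=6ms: ALLOW
  req#4 t=6ms: ALLOW
  req#5 t=6ms: DENY
  req#6 t=6ms: DENY
  req#7 t=10ms: DENY
  req#8 t=10ms: DENY
  req#9 t=10ms: DENY
  req#10 t=10ms: DENY
  req#11 t=10ms: DENY
  req#12 t=10ms: DENY
  req#13 t=10ms: DENY
  req#14 t=11ms: DENY
  req#15 t=11ms: DENY
  req#16 t=12ms: DENY
  req#17 t=12ms: DENY
  req#18 t=12ms: DENY

Answer: AAAADDDDDDDDDDDDDD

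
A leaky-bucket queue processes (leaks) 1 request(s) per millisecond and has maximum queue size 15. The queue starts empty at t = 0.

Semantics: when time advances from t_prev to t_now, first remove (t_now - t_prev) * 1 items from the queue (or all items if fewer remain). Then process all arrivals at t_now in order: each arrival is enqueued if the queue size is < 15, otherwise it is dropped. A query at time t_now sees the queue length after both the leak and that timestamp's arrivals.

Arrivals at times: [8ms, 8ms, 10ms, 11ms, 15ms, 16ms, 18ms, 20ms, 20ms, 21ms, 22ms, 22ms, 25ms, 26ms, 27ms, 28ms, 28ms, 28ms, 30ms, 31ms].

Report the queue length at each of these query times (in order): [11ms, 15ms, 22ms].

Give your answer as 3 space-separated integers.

Answer: 1 1 3

Derivation:
Queue lengths at query times:
  query t=11ms: backlog = 1
  query t=15ms: backlog = 1
  query t=22ms: backlog = 3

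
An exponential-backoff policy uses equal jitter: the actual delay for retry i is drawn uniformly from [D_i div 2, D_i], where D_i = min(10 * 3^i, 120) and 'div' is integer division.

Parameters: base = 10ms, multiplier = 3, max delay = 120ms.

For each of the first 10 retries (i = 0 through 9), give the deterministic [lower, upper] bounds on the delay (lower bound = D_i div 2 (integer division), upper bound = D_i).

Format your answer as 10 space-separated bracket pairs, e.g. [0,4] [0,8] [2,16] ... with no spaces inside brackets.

Answer: [5,10] [15,30] [45,90] [60,120] [60,120] [60,120] [60,120] [60,120] [60,120] [60,120]

Derivation:
Computing bounds per retry:
  i=0: D_i=min(10*3^0,120)=10, bounds=[5,10]
  i=1: D_i=min(10*3^1,120)=30, bounds=[15,30]
  i=2: D_i=min(10*3^2,120)=90, bounds=[45,90]
  i=3: D_i=min(10*3^3,120)=120, bounds=[60,120]
  i=4: D_i=min(10*3^4,120)=120, bounds=[60,120]
  i=5: D_i=min(10*3^5,120)=120, bounds=[60,120]
  i=6: D_i=min(10*3^6,120)=120, bounds=[60,120]
  i=7: D_i=min(10*3^7,120)=120, bounds=[60,120]
  i=8: D_i=min(10*3^8,120)=120, bounds=[60,120]
  i=9: D_i=min(10*3^9,120)=120, bounds=[60,120]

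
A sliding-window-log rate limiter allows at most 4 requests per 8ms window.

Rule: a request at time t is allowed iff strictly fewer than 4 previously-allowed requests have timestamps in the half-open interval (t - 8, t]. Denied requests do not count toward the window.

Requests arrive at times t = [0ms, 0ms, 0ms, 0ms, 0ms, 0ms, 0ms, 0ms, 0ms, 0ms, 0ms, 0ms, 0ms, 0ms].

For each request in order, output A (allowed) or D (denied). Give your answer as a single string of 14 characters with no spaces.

Answer: AAAADDDDDDDDDD

Derivation:
Tracking allowed requests in the window:
  req#1 t=0ms: ALLOW
  req#2 t=0ms: ALLOW
  req#3 t=0ms: ALLOW
  req#4 t=0ms: ALLOW
  req#5 t=0ms: DENY
  req#6 t=0ms: DENY
  req#7 t=0ms: DENY
  req#8 t=0ms: DENY
  req#9 t=0ms: DENY
  req#10 t=0ms: DENY
  req#11 t=0ms: DENY
  req#12 t=0ms: DENY
  req#13 t=0ms: DENY
  req#14 t=0ms: DENY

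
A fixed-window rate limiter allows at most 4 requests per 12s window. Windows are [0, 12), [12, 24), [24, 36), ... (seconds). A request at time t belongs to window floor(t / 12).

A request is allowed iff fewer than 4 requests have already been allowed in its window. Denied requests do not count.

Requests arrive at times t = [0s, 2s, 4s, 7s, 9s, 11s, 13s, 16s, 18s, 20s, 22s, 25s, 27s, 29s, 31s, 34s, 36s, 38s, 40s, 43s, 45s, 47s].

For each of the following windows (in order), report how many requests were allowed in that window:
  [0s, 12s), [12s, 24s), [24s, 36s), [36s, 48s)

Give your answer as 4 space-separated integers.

Processing requests:
  req#1 t=0s (window 0): ALLOW
  req#2 t=2s (window 0): ALLOW
  req#3 t=4s (window 0): ALLOW
  req#4 t=7s (window 0): ALLOW
  req#5 t=9s (window 0): DENY
  req#6 t=11s (window 0): DENY
  req#7 t=13s (window 1): ALLOW
  req#8 t=16s (window 1): ALLOW
  req#9 t=18s (window 1): ALLOW
  req#10 t=20s (window 1): ALLOW
  req#11 t=22s (window 1): DENY
  req#12 t=25s (window 2): ALLOW
  req#13 t=27s (window 2): ALLOW
  req#14 t=29s (window 2): ALLOW
  req#15 t=31s (window 2): ALLOW
  req#16 t=34s (window 2): DENY
  req#17 t=36s (window 3): ALLOW
  req#18 t=38s (window 3): ALLOW
  req#19 t=40s (window 3): ALLOW
  req#20 t=43s (window 3): ALLOW
  req#21 t=45s (window 3): DENY
  req#22 t=47s (window 3): DENY

Allowed counts by window: 4 4 4 4

Answer: 4 4 4 4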